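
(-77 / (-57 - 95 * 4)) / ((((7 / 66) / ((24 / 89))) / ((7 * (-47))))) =-5732496 / 38893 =-147.39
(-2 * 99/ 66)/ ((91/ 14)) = -6/ 13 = -0.46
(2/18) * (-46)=-5.11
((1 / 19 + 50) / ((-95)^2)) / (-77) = -951 / 13203575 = -0.00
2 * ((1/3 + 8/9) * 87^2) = 18502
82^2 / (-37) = -181.73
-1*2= -2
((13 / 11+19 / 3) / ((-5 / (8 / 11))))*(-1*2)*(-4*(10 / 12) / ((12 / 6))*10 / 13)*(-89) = 3531520 / 14157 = 249.45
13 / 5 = 2.60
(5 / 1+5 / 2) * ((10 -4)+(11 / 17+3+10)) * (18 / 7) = 45090 / 119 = 378.91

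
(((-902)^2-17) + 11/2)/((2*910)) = 46491/104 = 447.03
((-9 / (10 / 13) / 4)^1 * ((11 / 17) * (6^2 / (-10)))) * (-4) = -11583 / 425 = -27.25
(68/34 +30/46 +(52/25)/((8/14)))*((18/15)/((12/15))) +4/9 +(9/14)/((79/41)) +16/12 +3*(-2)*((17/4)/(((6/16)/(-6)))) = 2401313533/5723550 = 419.55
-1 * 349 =-349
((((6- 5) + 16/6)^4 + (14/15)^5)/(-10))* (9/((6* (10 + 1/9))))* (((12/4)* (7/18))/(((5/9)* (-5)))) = 137797199/121875000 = 1.13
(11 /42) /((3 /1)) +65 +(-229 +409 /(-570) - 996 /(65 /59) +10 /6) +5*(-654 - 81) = -368953264 /77805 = -4742.03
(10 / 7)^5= 100000 / 16807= 5.95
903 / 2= 451.50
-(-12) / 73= 12 / 73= 0.16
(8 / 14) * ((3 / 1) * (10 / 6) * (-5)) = -100 / 7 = -14.29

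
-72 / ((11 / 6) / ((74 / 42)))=-5328 / 77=-69.19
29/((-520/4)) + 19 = 18.78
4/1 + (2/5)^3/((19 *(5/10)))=9516/2375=4.01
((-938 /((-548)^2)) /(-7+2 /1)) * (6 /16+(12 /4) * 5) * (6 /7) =24723 /3003040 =0.01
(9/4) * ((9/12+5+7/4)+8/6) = 159/8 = 19.88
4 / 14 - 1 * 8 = -7.71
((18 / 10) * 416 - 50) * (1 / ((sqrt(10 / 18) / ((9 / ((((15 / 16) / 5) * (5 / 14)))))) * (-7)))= -1006272 * sqrt(5) / 125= -18000.74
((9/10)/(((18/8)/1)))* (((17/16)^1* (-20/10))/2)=-17/40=-0.42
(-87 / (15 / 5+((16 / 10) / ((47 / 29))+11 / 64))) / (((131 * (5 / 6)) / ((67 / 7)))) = -1209216 / 659323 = -1.83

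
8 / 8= 1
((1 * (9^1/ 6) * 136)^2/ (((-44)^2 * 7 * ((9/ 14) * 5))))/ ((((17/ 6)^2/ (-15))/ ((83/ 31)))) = -17928/ 3751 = -4.78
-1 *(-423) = 423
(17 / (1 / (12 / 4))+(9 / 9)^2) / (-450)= -26 / 225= -0.12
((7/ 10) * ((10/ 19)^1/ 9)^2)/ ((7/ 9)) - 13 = -42227/ 3249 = -13.00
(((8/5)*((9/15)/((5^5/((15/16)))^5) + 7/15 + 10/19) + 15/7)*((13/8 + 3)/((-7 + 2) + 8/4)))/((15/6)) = -17215637500000000010762227/7481250000000000000000000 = -2.30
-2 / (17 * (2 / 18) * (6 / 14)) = -42 / 17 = -2.47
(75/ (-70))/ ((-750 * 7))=1/ 4900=0.00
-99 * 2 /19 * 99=-19602 /19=-1031.68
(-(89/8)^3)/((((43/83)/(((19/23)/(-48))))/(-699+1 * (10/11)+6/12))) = -17061814126211/534724608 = -31907.67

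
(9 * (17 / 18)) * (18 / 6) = 51 / 2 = 25.50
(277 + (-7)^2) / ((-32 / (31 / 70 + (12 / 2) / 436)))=-141973 / 30520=-4.65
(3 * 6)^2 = 324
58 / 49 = 1.18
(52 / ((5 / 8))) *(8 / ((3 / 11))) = 36608 / 15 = 2440.53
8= 8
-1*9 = -9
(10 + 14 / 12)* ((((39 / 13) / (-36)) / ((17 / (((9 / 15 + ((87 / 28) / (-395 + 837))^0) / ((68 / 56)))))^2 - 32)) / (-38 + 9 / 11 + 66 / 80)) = 46224640 / 242827309341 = 0.00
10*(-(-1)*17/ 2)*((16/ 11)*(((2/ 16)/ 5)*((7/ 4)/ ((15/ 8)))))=476/ 165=2.88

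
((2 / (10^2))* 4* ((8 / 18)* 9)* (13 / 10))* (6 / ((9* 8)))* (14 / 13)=14 / 375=0.04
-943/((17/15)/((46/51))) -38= -227872/289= -788.48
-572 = -572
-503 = -503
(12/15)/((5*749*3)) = 4/56175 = 0.00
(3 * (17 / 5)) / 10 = 51 / 50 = 1.02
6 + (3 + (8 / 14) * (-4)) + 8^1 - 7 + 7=103 / 7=14.71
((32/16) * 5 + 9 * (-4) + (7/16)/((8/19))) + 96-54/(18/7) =50.04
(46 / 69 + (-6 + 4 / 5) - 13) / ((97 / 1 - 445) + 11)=263 / 5055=0.05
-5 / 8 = -0.62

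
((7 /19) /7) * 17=0.89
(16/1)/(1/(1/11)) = 16/11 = 1.45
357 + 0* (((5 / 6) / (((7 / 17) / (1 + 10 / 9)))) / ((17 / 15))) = 357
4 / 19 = 0.21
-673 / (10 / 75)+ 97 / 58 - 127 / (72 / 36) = -296341 / 58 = -5109.33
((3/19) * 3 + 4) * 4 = 340/19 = 17.89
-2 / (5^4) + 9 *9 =50623 / 625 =81.00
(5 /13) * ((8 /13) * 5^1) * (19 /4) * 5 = 4750 /169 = 28.11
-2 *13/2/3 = -13/3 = -4.33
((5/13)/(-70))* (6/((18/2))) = -1/273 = -0.00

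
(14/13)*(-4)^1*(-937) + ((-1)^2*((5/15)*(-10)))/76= 5981743/1482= 4036.26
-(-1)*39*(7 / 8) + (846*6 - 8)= 40817 / 8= 5102.12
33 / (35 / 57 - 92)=-1881 / 5209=-0.36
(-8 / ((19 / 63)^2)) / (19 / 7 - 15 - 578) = 0.15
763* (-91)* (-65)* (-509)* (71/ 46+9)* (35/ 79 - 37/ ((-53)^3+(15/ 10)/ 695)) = -8074075556992913888875/ 752016424118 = -10736568109.48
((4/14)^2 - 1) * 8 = -360/49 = -7.35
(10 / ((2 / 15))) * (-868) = -65100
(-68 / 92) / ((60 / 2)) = -17 / 690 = -0.02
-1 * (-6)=6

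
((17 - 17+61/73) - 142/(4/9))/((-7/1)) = 46525/1022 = 45.52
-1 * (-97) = 97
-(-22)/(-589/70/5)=-7700/589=-13.07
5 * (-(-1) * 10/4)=25/2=12.50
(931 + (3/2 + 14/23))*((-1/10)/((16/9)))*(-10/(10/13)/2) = 5021991/14720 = 341.17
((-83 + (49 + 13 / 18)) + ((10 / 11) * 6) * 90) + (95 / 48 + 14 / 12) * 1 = 729871 / 1584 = 460.78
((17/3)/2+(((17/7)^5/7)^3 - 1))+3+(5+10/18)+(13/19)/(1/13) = 989688071294576412361/556917450485373558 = 1777.08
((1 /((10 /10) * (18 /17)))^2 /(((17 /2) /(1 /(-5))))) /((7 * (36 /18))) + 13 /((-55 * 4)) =-3779 /62370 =-0.06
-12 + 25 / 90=-211 / 18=-11.72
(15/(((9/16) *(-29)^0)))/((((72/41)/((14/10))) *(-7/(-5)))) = 410/27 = 15.19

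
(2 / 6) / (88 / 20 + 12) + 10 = 2465 / 246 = 10.02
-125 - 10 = -135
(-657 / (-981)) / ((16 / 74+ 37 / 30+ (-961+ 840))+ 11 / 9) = -243090 / 42949597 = -0.01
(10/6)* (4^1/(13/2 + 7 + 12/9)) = 40/89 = 0.45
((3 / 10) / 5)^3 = 27 / 125000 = 0.00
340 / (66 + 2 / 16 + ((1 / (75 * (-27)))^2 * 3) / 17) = 63204300000 / 12292306883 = 5.14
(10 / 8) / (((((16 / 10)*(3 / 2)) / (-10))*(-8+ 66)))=-125 / 1392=-0.09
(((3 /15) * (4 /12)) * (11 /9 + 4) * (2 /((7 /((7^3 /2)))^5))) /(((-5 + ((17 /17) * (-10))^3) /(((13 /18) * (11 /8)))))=-1898516148529 /312595200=-6073.40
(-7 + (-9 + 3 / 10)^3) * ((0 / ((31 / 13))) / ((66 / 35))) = 0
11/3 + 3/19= 218/57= 3.82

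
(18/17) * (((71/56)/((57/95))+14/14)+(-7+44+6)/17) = 48345/8092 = 5.97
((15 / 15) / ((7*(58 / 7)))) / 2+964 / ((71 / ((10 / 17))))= 1119447 / 140012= 8.00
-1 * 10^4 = -10000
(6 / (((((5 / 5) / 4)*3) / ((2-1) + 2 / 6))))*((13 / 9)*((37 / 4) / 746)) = 1924 / 10071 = 0.19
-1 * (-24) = 24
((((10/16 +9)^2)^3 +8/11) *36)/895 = 20633834503179/645201920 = 31980.43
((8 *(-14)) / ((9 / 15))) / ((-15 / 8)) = 896 / 9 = 99.56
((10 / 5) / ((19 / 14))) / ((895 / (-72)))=-2016 / 17005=-0.12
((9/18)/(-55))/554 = -0.00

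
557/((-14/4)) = -1114/7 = -159.14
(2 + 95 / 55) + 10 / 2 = 96 / 11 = 8.73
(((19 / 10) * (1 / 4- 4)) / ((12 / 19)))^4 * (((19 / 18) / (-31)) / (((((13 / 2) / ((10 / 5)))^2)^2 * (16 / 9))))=-322687697779 / 116049969152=-2.78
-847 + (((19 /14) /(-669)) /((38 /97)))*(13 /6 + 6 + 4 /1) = -95203105 /112392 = -847.06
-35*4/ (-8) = 35/ 2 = 17.50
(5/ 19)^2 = 25/ 361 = 0.07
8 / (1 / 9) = 72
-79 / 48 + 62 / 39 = -35 / 624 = -0.06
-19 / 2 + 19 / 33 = -589 / 66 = -8.92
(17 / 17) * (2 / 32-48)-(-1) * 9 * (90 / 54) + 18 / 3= -431 / 16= -26.94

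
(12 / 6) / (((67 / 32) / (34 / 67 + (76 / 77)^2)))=37668992 / 26615281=1.42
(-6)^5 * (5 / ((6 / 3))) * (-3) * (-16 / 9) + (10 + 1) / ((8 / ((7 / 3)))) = -2488243 / 24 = -103676.79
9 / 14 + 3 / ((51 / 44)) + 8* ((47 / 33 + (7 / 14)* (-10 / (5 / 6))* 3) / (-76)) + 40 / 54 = 7677655 / 1343034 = 5.72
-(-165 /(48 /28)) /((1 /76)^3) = 42251440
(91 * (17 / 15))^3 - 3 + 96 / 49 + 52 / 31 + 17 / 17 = 5623793466887 / 5126625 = 1096977.73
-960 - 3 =-963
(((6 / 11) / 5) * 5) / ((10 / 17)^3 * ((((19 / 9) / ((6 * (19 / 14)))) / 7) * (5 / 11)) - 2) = -397953 / 1456661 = -0.27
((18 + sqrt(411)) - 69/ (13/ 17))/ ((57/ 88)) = -27544/ 247 + 88* sqrt(411)/ 57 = -80.22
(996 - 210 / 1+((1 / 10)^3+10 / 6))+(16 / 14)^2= 115979147 / 147000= 788.97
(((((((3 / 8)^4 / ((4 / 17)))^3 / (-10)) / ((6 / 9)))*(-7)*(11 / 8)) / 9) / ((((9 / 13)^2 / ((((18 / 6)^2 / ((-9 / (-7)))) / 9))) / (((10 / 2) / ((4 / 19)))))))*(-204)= -105378566053761 / 140737488355328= -0.75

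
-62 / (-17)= 62 / 17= 3.65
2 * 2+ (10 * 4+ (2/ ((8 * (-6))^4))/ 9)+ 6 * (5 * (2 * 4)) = 6784155649/ 23887872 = 284.00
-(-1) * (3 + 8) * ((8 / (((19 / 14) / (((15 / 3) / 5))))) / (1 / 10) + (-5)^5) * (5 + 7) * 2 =-15379320 / 19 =-809437.89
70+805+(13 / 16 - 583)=4685 / 16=292.81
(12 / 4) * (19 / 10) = 57 / 10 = 5.70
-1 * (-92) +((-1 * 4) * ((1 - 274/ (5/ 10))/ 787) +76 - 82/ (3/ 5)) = 34.11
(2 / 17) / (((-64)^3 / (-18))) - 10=-11141111 / 1114112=-10.00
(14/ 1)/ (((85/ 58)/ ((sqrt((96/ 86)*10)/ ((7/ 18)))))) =8352*sqrt(1290)/ 3655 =82.07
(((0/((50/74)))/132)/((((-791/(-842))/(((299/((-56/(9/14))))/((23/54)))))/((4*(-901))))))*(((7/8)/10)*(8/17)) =0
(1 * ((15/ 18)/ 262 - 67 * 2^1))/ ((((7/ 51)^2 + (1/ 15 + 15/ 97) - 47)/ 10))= 442871641425/ 15454556272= 28.66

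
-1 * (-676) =676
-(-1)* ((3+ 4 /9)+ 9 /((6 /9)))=305 /18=16.94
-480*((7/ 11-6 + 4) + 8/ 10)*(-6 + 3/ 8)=-16740/ 11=-1521.82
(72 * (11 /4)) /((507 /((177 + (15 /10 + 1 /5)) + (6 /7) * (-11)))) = 391017 /5915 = 66.11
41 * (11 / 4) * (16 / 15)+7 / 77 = 19859 / 165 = 120.36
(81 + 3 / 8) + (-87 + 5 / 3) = -95 / 24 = -3.96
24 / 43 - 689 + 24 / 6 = -29431 / 43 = -684.44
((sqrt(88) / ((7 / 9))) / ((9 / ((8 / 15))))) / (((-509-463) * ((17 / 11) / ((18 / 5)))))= -88 * sqrt(22) / 240975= -0.00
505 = 505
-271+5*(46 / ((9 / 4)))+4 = -1483 / 9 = -164.78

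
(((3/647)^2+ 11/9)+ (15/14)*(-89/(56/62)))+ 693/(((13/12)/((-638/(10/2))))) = -7845618002994241/95995415880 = -81729.09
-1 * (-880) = 880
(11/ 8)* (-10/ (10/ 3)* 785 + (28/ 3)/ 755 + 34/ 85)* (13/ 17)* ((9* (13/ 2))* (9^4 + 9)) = -19541103273549/ 20536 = -951553529.10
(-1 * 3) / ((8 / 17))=-51 / 8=-6.38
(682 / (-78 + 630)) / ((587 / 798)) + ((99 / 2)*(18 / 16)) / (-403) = 134188681 / 87054448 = 1.54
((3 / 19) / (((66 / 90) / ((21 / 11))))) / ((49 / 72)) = 9720 / 16093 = 0.60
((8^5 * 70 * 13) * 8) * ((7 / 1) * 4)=6679429120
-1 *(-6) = 6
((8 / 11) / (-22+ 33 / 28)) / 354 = -112 / 1135101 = -0.00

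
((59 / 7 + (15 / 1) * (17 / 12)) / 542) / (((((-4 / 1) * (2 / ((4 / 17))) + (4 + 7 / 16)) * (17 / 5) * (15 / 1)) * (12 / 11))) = -0.00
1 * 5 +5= 10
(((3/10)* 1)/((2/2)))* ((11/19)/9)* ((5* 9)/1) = 33/38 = 0.87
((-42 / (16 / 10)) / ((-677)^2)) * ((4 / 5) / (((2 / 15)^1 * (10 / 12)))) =-189 / 458329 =-0.00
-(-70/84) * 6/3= 5/3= 1.67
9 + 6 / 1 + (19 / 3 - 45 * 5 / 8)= -6.79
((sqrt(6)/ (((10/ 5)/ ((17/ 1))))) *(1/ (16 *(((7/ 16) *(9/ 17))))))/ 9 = 289 *sqrt(6)/ 1134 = 0.62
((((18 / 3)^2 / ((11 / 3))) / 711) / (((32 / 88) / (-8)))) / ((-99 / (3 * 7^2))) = 392 / 869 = 0.45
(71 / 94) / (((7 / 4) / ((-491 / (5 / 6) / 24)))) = -34861 / 3290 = -10.60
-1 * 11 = -11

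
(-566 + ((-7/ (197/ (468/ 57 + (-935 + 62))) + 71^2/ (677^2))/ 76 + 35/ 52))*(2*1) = -957509181307993/ 847469570818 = -1129.84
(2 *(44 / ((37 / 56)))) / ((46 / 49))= 120736 / 851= 141.88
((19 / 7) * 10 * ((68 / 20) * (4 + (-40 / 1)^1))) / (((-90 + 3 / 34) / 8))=2108544 / 7133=295.60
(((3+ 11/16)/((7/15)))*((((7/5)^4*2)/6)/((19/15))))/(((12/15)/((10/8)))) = 12.48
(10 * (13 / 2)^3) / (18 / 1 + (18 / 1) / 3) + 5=11465 / 96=119.43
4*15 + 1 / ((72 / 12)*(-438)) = 157679 / 2628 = 60.00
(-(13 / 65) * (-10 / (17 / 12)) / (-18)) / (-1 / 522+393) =-696 / 3487465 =-0.00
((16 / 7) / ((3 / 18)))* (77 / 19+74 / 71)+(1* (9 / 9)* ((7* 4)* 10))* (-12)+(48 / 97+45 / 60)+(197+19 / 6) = -33950088959 / 10991652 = -3088.72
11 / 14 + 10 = 151 / 14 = 10.79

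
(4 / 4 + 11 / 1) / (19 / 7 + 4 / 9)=756 / 199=3.80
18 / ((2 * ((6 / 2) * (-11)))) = -3 / 11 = -0.27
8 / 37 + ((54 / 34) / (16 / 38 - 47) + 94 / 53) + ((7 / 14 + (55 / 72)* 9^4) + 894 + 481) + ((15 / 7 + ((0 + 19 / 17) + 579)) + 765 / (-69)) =88166803789917 / 12666726520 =6960.50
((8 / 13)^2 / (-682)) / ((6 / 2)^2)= -32 / 518661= -0.00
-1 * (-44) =44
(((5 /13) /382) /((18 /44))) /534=55 /11933298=0.00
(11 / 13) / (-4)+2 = 1.79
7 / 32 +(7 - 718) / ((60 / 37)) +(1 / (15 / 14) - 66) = -241583 / 480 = -503.30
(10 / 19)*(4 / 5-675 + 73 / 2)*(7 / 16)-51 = -60143 / 304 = -197.84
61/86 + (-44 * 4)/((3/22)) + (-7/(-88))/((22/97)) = -1289.61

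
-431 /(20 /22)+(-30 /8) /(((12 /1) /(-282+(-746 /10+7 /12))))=-348331 /960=-362.84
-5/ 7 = -0.71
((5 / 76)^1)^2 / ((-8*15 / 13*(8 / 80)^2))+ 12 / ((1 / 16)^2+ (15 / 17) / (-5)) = -1811095319 / 26026656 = -69.59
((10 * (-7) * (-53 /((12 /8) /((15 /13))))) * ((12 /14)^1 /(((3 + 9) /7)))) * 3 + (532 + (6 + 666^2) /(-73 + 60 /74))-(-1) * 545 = -27315501 /34723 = -786.67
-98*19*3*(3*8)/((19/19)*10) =-13406.40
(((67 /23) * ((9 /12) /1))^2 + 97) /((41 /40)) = 4307045 /43378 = 99.29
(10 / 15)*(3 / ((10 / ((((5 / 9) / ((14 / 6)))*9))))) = 3 / 7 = 0.43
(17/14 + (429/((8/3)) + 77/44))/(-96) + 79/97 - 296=-154820983/521472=-296.89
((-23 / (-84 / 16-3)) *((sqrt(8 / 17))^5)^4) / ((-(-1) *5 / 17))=98784247808 / 19566999622005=0.01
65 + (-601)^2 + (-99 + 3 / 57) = 6862174 / 19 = 361167.05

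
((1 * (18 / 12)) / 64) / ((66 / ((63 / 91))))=9 / 36608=0.00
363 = 363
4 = 4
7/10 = 0.70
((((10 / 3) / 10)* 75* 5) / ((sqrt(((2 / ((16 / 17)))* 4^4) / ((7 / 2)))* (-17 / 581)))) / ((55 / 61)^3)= -467.49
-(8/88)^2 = -1/121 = -0.01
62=62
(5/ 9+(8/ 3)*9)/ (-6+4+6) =6.14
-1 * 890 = -890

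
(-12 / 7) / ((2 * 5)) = -6 / 35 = -0.17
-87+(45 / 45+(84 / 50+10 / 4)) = -4091 / 50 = -81.82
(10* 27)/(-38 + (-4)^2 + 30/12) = -180/13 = -13.85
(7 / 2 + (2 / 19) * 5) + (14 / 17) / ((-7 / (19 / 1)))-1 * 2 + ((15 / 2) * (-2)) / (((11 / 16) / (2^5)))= -4962765 / 7106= -698.39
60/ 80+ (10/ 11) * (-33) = -117/ 4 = -29.25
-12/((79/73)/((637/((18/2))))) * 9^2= -5022108/79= -63570.99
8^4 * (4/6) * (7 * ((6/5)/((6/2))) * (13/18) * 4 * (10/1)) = 5963776/27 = 220880.59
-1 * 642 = -642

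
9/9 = 1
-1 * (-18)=18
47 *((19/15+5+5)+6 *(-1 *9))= -30127/15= -2008.47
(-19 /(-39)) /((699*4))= 19 /109044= 0.00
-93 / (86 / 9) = -837 / 86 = -9.73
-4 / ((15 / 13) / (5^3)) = -1300 / 3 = -433.33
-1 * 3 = -3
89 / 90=0.99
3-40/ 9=-13/ 9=-1.44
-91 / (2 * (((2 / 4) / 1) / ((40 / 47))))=-3640 / 47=-77.45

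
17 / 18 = 0.94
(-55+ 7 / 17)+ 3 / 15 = -4623 / 85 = -54.39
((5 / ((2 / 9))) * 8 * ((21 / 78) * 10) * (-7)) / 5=-8820 / 13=-678.46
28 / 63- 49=-437 / 9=-48.56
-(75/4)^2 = -351.56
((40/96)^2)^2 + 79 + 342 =8730481/20736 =421.03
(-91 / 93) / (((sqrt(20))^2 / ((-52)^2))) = -61516 / 465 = -132.29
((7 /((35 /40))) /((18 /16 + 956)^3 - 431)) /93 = 4096 /41750211160053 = 0.00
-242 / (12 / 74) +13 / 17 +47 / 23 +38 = -1702639 / 1173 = -1451.53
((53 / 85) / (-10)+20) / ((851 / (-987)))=-16726689 / 723350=-23.12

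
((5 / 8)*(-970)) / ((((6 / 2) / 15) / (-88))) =266750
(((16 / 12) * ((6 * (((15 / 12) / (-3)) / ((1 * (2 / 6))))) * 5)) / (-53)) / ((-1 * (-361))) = 50 / 19133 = 0.00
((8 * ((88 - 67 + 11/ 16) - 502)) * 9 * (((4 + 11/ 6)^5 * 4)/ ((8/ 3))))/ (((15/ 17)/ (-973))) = 1335290781934375/ 3456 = 386368860513.42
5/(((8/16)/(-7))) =-70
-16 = -16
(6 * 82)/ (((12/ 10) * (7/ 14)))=820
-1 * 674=-674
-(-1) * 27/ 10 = 27/ 10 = 2.70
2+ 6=8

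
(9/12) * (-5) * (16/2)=-30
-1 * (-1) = 1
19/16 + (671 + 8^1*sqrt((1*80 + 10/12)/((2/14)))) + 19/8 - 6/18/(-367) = 4*sqrt(20370)/3 + 11883109/17616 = 864.86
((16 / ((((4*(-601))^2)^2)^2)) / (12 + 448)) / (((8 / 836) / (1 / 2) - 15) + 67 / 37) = -7733 / 3266246849983081170723707290583040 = -0.00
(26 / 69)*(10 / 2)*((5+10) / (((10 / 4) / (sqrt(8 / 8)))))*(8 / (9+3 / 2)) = 4160 / 483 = 8.61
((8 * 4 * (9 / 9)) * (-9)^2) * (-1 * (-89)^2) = -20531232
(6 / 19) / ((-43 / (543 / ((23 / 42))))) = -136836 / 18791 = -7.28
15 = 15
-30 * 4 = -120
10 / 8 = 5 / 4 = 1.25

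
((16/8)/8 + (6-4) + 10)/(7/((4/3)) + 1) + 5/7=468/175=2.67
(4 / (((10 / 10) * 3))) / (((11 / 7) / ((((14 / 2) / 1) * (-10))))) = -1960 / 33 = -59.39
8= 8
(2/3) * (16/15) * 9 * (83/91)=2656/455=5.84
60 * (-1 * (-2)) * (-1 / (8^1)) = -15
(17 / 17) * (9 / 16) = 9 / 16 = 0.56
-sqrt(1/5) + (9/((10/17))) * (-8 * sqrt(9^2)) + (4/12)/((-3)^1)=-49577/45-sqrt(5)/5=-1102.16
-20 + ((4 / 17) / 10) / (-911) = -1548702 / 77435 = -20.00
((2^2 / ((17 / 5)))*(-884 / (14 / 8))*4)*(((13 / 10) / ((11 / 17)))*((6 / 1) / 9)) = -735488 / 231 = -3183.93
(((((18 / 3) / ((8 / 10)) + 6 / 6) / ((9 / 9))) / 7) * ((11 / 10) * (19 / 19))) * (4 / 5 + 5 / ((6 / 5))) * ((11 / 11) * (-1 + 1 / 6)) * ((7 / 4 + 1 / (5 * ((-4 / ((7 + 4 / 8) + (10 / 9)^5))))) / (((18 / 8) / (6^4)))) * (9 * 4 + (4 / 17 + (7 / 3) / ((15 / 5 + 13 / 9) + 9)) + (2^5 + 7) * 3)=-2047125324413 / 3247695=-630331.77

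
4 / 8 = 1 / 2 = 0.50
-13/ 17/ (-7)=13/ 119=0.11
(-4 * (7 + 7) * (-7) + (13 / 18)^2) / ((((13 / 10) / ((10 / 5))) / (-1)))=-635885 / 1053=-603.88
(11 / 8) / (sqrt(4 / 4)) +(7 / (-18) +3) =287 / 72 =3.99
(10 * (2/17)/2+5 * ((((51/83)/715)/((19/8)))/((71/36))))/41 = 160362506/11159862857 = 0.01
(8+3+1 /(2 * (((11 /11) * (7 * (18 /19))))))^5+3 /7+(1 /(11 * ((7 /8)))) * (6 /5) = 9314580786389188993 /55894026101760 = 166647.16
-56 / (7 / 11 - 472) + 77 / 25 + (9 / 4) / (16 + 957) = 322992993 / 100900100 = 3.20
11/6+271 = 1637/6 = 272.83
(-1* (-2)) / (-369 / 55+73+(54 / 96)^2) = 28160 / 937831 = 0.03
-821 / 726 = -1.13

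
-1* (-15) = 15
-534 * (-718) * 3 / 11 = 1150236 / 11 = 104566.91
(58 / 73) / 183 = 58 / 13359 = 0.00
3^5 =243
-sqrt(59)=-7.68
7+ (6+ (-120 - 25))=-132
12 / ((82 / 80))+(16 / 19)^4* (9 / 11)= 712277664 / 58774771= 12.12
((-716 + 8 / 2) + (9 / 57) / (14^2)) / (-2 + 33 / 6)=-2651485 / 13034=-203.43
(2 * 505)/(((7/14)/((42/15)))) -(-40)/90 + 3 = 50935/9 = 5659.44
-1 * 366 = -366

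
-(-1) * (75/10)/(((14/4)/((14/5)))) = 6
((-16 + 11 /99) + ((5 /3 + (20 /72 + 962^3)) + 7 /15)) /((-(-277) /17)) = 1362123985219 /24930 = 54637945.66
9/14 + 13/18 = 86/63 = 1.37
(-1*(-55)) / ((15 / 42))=154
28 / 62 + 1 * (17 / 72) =0.69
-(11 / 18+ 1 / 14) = -43 / 63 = -0.68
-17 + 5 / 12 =-199 / 12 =-16.58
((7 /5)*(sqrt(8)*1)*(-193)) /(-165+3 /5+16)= 193*sqrt(2) /53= 5.15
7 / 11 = 0.64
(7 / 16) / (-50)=-7 / 800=-0.01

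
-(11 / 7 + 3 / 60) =-227 / 140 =-1.62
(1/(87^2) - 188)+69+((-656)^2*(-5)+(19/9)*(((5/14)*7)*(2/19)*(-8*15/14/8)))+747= -227938439293/105966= -2151052.60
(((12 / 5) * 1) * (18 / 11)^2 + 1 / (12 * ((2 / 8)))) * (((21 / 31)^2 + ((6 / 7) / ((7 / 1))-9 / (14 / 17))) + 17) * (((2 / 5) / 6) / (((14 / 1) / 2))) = 1537416121 / 3589594470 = 0.43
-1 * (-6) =6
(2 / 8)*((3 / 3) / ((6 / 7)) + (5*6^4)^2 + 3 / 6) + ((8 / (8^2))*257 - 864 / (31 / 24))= 7809740947 / 744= 10496963.64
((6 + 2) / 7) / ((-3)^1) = -8 / 21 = -0.38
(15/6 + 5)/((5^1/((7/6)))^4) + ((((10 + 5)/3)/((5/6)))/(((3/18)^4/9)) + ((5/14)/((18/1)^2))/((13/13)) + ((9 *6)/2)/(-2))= 158693146921/2268000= 69970.52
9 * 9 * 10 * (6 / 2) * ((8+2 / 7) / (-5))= -28188 / 7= -4026.86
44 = 44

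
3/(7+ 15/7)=0.33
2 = 2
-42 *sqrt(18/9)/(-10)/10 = 0.59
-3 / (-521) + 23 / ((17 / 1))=12034 / 8857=1.36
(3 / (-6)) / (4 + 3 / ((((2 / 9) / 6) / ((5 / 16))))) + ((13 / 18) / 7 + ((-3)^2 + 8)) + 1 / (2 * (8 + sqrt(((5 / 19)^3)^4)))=3027132988883 / 176523473637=17.15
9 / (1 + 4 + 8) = 9 / 13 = 0.69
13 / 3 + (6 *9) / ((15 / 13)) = 767 / 15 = 51.13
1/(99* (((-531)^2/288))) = 32/3101571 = 0.00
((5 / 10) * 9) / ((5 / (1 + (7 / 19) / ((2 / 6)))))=36 / 19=1.89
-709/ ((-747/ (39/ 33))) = 9217/ 8217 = 1.12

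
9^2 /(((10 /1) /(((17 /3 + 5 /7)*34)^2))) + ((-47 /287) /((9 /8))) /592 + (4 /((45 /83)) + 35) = 2550858104689 /6689970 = 381295.90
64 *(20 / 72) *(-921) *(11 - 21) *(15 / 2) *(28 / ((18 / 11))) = 189112000 / 9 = 21012444.44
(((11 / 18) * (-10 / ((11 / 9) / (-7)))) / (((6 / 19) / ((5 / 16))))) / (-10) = -665 / 192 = -3.46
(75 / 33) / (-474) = -25 / 5214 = -0.00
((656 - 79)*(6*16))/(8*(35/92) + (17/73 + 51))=46501584/45565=1020.55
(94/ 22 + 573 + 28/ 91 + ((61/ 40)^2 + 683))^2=83493780152127409/ 52349440000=1594931.68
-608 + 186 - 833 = -1255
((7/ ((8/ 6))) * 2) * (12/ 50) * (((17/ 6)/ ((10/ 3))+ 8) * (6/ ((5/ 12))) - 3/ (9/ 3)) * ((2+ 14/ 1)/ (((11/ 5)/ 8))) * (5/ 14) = 1820736/ 275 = 6620.86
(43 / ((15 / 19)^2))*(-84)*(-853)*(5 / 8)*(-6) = -92687833 / 5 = -18537566.60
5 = 5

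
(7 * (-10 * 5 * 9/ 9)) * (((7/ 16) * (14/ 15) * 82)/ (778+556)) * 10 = -351575/ 4002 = -87.85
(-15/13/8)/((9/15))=-25/104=-0.24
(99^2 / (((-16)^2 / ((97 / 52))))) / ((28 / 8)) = 950697 / 46592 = 20.40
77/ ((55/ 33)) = 231/ 5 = 46.20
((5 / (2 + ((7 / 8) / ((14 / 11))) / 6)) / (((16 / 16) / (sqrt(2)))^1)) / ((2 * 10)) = 24 * sqrt(2) / 203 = 0.17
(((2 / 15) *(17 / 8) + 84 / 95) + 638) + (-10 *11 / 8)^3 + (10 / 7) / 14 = -1752073291 / 893760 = -1960.34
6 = 6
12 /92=0.13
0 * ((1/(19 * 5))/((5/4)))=0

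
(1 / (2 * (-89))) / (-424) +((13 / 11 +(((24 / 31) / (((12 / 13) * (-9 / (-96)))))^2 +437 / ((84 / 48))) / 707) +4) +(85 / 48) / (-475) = 1190945144053177 / 210991771062765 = 5.64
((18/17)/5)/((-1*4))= -9/170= -0.05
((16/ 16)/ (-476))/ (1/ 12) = -0.03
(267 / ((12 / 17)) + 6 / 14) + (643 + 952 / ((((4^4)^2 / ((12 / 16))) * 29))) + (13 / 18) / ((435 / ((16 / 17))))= 15597096936229 / 15266119680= 1021.68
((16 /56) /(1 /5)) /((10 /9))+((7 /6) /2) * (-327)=-5305 /28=-189.46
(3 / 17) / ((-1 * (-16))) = 3 / 272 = 0.01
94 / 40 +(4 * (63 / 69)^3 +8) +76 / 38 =3746129 / 243340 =15.39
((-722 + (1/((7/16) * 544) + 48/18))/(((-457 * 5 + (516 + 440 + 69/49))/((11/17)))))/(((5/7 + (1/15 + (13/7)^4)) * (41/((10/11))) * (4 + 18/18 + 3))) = 215802300175/2815218615272544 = 0.00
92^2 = 8464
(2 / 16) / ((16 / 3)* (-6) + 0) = -1 / 256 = -0.00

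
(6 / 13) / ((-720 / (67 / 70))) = -67 / 109200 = -0.00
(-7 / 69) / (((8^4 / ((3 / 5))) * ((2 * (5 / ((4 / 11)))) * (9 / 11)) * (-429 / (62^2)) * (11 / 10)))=6727 / 1250346240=0.00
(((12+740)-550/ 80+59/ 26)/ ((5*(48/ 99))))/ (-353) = -2565057/ 2936960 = -0.87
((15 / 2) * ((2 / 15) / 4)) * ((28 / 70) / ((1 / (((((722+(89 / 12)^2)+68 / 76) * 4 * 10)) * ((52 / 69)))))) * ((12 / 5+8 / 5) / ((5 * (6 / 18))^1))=110673628 / 19665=5627.95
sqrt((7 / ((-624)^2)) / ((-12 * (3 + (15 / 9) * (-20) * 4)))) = sqrt(2737) / 487968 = 0.00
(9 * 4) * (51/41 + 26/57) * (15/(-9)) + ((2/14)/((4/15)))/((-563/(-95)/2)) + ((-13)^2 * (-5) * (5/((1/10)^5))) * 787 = -2041621986210193645/6140078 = -332507500101.82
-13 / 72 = -0.18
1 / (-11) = -1 / 11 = -0.09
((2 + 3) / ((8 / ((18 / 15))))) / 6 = 1 / 8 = 0.12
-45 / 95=-9 / 19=-0.47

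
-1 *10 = -10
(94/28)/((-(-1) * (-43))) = -47/602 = -0.08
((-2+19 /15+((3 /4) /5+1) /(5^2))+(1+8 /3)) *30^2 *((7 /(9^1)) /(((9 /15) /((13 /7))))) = 58097 /9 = 6455.22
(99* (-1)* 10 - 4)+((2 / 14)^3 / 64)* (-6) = -10910147 / 10976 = -994.00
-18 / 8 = -2.25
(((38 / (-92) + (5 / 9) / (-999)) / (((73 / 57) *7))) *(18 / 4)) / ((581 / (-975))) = 21556925 / 61874508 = 0.35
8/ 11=0.73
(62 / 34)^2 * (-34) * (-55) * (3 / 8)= 158565 / 68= 2331.84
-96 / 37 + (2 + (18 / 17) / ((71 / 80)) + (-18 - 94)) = -4975082 / 44659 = -111.40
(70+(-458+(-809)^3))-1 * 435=-529475952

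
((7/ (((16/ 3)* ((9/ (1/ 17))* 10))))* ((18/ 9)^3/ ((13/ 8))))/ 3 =14/ 9945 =0.00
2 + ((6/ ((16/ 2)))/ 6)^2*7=135/ 64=2.11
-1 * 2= -2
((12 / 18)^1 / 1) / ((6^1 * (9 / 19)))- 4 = -305 / 81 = -3.77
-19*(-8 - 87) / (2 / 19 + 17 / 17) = 34295 / 21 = 1633.10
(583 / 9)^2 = 339889 / 81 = 4196.16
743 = 743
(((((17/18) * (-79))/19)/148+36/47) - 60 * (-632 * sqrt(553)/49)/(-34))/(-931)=-1759055/2214804312+18960 * sqrt(553)/775523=0.57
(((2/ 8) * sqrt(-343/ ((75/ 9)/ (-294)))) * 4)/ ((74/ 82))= 6027 * sqrt(14)/ 185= 121.90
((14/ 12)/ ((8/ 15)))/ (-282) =-35/ 4512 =-0.01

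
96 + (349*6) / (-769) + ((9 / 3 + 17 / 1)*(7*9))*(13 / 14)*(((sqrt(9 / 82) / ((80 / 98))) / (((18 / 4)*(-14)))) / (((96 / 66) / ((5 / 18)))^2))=71730 / 769- 275275*sqrt(82) / 9068544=93.00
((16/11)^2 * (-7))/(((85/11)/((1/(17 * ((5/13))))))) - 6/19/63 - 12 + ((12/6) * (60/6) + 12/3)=371072246/31710525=11.70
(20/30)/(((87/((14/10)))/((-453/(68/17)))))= -1.21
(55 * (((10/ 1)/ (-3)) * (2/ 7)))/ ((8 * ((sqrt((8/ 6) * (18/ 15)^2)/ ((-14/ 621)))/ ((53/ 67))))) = 72875 * sqrt(3)/ 1497852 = 0.08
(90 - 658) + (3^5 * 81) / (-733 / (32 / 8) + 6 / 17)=-8402660 / 12437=-675.62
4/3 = 1.33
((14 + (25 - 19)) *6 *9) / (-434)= -540 / 217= -2.49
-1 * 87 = -87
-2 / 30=-1 / 15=-0.07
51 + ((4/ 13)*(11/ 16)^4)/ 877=9526507825/ 186793984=51.00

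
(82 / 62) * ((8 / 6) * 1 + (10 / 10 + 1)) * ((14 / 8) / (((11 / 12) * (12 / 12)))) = 2870 / 341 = 8.42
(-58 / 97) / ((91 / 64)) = -3712 / 8827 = -0.42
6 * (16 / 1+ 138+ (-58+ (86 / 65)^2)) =2477976 / 4225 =586.50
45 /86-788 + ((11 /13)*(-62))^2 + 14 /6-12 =1955.07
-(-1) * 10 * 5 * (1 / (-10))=-5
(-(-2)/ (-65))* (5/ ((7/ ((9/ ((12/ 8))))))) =-0.13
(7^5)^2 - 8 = 282475241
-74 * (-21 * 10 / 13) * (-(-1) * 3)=46620 / 13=3586.15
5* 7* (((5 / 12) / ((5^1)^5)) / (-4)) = -7 / 6000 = -0.00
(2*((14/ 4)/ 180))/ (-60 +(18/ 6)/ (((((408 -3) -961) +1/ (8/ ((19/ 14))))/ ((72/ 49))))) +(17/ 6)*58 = 85945060987/ 522994320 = 164.33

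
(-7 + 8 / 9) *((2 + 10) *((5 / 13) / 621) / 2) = -550 / 24219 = -0.02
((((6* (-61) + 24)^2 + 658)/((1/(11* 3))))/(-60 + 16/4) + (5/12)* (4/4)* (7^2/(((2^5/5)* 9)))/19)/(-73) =31859556833/33554304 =949.49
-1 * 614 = -614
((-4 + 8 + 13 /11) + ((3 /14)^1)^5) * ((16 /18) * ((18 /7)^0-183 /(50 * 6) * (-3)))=2892131801 /221852400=13.04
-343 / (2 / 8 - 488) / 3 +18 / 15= 41978 / 29265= 1.43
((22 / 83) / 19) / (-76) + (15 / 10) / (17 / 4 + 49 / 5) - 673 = -11330990949 / 16839206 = -672.89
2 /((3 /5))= 10 /3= 3.33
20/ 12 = 1.67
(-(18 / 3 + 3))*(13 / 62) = -117 / 62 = -1.89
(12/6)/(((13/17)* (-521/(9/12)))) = -0.00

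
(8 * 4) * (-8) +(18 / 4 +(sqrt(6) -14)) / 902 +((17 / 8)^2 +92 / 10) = -34968001 / 144320 +sqrt(6) / 902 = -242.29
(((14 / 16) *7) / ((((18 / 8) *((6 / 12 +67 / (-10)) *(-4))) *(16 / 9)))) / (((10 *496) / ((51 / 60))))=833 / 78725120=0.00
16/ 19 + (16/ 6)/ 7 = 488/ 399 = 1.22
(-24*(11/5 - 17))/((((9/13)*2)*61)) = 3848/915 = 4.21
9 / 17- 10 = -161 / 17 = -9.47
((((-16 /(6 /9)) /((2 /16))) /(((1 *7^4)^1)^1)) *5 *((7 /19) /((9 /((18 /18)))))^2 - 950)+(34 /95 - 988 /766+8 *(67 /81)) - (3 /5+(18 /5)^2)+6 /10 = -13132999887818 /13719146175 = -957.28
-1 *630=-630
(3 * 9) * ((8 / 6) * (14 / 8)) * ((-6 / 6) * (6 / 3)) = -126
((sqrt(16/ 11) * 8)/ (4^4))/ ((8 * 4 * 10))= sqrt(11)/ 28160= 0.00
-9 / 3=-3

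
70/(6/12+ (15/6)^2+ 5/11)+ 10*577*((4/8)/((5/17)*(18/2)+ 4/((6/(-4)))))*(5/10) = -46635635/634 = -73557.78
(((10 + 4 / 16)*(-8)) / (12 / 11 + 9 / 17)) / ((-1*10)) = 7667 / 1515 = 5.06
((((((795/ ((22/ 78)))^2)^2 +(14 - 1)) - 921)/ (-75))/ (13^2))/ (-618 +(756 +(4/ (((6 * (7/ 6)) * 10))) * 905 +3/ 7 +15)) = -24274586.13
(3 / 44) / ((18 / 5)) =5 / 264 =0.02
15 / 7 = 2.14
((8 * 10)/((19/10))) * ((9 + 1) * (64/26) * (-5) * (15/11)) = -19200000/2717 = -7066.62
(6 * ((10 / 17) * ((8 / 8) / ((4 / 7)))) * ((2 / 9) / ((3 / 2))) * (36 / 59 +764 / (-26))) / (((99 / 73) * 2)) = -112777700 / 11617749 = -9.71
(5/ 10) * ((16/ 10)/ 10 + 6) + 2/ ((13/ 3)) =1151/ 325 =3.54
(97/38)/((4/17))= 1649/152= 10.85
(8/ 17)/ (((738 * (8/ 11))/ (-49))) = -539/ 12546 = -0.04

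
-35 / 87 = -0.40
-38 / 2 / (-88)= 19 / 88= 0.22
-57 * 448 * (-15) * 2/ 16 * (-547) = -26190360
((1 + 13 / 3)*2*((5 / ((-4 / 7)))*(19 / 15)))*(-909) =107464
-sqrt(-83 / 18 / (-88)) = -sqrt(913) / 132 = -0.23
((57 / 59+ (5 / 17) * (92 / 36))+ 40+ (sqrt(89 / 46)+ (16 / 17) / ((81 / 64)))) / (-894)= -1724845 / 36315621 - sqrt(4094) / 41124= -0.05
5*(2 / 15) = 2 / 3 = 0.67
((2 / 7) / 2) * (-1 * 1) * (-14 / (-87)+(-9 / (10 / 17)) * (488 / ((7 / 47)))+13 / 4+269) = 607284227 / 85260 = 7122.73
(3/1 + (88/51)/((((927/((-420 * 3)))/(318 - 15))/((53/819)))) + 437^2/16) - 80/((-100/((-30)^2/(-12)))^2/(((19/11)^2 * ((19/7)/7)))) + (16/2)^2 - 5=231261193566643/19434503088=11899.52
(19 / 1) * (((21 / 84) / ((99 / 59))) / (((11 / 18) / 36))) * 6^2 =726408 / 121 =6003.37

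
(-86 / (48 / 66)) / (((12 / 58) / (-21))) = 96019 / 8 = 12002.38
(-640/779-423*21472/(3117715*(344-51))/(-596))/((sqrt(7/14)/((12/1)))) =-1045304217071328*sqrt(2)/106029755245145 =-13.94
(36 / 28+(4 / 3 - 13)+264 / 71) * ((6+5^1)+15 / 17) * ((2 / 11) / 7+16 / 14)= -60200040 / 650573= -92.53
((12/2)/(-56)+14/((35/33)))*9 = 16497/140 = 117.84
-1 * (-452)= 452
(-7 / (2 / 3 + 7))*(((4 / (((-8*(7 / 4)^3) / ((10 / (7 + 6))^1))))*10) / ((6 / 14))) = 3200 / 2093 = 1.53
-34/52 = -17/26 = -0.65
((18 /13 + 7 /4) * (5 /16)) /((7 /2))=815 /2912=0.28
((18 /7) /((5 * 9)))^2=4 /1225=0.00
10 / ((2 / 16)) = 80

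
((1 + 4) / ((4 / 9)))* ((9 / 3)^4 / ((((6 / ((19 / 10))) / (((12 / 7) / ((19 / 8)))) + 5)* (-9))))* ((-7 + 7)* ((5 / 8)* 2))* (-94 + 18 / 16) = 0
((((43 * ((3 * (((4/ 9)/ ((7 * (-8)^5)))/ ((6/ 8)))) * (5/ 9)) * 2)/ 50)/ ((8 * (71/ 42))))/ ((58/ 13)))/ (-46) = 559/ 209492213760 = 0.00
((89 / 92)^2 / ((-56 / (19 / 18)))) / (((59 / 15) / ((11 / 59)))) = -8277445 / 9899629824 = -0.00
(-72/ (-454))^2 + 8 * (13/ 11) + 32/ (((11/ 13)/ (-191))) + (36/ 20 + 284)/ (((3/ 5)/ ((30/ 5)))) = -2468946250/ 566819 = -4355.79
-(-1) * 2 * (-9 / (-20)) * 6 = 27 / 5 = 5.40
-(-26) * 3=78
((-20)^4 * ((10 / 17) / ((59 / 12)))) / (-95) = -3840000 / 19057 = -201.50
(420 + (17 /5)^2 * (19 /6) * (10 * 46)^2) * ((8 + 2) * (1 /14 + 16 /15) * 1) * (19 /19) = 5554162108 /63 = 88161303.30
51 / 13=3.92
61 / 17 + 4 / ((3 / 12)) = 333 / 17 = 19.59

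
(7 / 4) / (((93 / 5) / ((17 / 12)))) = 595 / 4464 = 0.13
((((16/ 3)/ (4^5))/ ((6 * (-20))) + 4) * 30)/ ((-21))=-92159/ 16128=-5.71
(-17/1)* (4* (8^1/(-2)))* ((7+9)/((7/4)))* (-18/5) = -313344/35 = -8952.69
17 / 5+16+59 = 392 / 5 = 78.40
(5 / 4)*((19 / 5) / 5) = 19 / 20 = 0.95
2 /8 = 1 /4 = 0.25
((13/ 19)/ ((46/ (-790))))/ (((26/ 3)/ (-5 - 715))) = 976.20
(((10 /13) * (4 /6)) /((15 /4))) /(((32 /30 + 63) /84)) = 2240 /12493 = 0.18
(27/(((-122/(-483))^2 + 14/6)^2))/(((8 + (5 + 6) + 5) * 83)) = 489813817689/207654446815000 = 0.00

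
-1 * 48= -48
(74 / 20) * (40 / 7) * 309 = 6533.14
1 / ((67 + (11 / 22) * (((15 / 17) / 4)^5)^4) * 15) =8937339379162829302529589080596938752 / 8982026076058648436927332145476241805135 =0.00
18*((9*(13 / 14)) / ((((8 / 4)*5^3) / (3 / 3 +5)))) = 3159 / 875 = 3.61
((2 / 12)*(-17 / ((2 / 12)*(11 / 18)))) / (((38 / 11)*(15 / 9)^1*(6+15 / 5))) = -51 / 95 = -0.54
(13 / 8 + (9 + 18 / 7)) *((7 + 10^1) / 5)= 12563 / 280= 44.87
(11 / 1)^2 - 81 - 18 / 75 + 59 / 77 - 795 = -1452362 / 1925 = -754.47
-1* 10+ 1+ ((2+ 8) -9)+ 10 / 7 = -6.57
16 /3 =5.33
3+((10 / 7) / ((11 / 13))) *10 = 1531 / 77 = 19.88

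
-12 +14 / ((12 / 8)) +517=1543 / 3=514.33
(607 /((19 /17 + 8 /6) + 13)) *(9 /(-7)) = -278613 /5516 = -50.51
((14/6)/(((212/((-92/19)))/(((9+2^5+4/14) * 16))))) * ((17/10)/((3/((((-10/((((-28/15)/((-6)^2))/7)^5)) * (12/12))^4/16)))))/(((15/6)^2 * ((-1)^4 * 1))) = -8121335337221197816487217639973617553710937500000/1007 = -8064881169037932290454039000000000000000000000.00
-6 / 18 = -1 / 3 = -0.33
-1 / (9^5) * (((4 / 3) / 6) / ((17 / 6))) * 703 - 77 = -231888235 / 3011499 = -77.00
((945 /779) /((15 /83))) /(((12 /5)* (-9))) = -2905 /9348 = -0.31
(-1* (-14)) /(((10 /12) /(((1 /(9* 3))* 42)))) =392 /15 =26.13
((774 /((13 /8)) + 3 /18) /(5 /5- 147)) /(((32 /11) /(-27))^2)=-1092762495 /3887104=-281.13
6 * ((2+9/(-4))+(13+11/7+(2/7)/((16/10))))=87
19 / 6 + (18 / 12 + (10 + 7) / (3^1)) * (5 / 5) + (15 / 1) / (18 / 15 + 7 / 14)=977 / 51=19.16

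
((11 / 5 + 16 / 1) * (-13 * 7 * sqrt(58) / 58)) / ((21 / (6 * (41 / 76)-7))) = 169169 * sqrt(58) / 33060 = 38.97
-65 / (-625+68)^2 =-65 / 310249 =-0.00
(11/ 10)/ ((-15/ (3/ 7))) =-11/ 350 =-0.03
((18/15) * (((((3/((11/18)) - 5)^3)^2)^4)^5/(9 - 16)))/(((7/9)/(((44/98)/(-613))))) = 108/62022914865444053186723795184563148571051604418021310191687405583393576513009148048306508172052444107370288071294638239282541067915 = 0.00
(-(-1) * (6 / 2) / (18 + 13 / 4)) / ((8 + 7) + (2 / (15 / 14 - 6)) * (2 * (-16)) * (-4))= -828 / 216665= -0.00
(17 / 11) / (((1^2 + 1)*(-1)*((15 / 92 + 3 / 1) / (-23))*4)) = 8993 / 6402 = 1.40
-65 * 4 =-260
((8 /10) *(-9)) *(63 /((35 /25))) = -324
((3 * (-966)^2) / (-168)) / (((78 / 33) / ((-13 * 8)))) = 733194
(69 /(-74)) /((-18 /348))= 667 /37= 18.03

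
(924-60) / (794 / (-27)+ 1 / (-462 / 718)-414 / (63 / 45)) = -1796256 / 679159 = -2.64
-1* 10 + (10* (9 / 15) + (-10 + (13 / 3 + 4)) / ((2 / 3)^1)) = -13 / 2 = -6.50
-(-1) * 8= 8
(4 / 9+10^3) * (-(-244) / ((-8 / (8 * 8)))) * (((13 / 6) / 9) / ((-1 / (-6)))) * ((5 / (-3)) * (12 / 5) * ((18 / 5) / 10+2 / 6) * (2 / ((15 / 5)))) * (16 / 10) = 760399757312 / 91125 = 8344578.96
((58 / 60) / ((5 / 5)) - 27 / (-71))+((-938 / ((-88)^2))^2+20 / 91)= 2297753610683 / 1452986895360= 1.58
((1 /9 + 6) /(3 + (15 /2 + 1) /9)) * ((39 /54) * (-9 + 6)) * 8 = -26.85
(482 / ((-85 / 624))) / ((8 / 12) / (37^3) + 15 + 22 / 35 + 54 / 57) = -6078685800096 / 28475771579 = -213.47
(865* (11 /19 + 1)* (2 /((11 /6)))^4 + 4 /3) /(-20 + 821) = 1615410316 /668464137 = 2.42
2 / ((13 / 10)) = 20 / 13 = 1.54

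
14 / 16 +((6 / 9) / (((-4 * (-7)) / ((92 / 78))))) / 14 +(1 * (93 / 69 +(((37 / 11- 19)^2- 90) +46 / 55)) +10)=106934509037 / 638197560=167.56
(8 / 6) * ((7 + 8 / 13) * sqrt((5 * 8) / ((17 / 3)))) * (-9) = -2376 * sqrt(510) / 221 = -242.79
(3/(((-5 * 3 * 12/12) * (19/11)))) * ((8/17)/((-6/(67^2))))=197516/4845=40.77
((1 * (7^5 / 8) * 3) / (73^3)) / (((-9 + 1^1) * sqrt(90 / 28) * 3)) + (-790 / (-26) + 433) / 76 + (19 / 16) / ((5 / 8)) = 8.00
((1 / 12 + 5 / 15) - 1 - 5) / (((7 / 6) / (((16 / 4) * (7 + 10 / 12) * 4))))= -12596 / 21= -599.81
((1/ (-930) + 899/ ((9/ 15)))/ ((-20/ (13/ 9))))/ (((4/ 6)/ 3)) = -6038279/ 12400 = -486.96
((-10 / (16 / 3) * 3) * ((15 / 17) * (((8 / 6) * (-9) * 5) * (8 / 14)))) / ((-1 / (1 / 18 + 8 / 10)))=-145.59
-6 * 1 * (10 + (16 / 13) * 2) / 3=-324 / 13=-24.92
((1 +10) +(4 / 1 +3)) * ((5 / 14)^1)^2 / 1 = 225 / 98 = 2.30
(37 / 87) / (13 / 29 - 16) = -37 / 1353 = -0.03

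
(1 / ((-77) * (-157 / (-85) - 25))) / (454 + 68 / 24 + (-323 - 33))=17 / 3055976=0.00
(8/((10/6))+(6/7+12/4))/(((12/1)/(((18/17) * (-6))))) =-2727/595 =-4.58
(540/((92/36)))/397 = 0.53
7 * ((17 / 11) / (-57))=-119 / 627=-0.19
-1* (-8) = 8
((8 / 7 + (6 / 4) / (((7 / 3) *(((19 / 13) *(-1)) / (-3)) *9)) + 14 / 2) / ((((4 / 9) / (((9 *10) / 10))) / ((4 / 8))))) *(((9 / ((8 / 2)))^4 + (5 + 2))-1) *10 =26546.43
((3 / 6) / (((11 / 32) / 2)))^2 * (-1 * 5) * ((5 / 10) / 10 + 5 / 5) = -5376 / 121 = -44.43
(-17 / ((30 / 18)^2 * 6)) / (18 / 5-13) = 51 / 470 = 0.11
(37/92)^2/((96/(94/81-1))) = 17797/65816064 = 0.00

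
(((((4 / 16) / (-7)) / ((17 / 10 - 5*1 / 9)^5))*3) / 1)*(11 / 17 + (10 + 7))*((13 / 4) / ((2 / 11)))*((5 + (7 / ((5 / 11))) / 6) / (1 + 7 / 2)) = -39933116437500 / 1379536148417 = -28.95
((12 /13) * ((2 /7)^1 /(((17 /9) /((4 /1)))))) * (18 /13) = 15552 /20111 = 0.77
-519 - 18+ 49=-488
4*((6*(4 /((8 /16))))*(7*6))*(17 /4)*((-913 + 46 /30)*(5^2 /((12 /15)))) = -976180800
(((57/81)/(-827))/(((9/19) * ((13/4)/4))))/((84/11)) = -15884/54862353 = -0.00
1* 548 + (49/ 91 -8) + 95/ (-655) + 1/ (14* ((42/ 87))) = 540.54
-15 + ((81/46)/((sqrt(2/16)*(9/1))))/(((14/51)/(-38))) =-8721*sqrt(2)/161 - 15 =-91.60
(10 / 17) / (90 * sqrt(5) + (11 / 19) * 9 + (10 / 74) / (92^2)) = -1844781283655840 / 24359853431686725007 + 31864306353177600 * sqrt(5) / 24359853431686725007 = 0.00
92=92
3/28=0.11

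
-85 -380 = -465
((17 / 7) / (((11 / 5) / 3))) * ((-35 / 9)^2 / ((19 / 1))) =14875 / 5643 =2.64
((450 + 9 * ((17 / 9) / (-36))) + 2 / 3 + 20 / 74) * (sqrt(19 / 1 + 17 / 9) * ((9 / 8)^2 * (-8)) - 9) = -1800057 * sqrt(47) / 592 - 600019 / 148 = -24899.74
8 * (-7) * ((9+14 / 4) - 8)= -252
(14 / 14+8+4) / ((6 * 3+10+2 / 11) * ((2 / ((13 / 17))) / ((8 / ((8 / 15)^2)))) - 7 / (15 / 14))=-83655 / 25178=-3.32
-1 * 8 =-8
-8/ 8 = -1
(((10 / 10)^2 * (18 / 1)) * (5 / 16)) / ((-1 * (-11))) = 45 / 88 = 0.51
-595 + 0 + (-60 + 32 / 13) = -8483 / 13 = -652.54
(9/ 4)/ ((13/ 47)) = 423/ 52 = 8.13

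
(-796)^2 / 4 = 158404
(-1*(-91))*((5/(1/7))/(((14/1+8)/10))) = 15925/11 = 1447.73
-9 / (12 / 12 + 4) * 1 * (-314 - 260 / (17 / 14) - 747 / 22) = 378387 / 374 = 1011.73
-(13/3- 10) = 17/3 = 5.67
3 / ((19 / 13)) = 39 / 19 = 2.05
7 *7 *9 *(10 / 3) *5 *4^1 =29400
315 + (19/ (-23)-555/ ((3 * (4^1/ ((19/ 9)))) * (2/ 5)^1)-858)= -787.92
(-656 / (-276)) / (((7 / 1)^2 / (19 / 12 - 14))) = -6109 / 10143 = -0.60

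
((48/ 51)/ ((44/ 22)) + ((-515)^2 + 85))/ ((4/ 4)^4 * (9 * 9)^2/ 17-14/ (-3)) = 13530834/ 19921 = 679.22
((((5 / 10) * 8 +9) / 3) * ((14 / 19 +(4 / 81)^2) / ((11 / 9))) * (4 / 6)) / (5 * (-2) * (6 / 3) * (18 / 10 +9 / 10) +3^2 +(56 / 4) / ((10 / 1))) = -544570 / 13587831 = -0.04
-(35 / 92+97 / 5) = -9099 / 460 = -19.78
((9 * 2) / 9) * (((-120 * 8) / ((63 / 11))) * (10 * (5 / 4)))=-88000 / 21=-4190.48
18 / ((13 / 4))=72 / 13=5.54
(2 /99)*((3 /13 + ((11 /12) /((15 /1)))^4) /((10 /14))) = 22046292331 /3377602800000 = 0.01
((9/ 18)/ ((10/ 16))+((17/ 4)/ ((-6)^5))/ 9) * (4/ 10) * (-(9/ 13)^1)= -1119659/ 5054400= -0.22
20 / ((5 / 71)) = 284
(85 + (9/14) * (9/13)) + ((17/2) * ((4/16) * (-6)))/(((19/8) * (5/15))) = 239777/3458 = 69.34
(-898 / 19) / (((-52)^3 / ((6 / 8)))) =1347 / 5343104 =0.00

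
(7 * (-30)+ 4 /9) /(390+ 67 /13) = -0.53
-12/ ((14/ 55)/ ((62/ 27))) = -6820/ 63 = -108.25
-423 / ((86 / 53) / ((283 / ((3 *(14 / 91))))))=-27493167 / 172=-159843.99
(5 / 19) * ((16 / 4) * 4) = 4.21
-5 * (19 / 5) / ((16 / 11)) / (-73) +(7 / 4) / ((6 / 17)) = 18001 / 3504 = 5.14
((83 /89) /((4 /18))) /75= 249 /4450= 0.06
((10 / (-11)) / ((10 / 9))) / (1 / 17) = -153 / 11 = -13.91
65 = 65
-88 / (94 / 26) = -1144 / 47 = -24.34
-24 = -24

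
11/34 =0.32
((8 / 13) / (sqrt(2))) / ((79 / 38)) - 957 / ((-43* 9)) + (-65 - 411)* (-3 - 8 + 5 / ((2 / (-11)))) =152* sqrt(2) / 1027 + 2364373 / 129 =18328.68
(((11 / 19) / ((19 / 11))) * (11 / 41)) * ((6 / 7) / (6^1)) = 1331 / 103607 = 0.01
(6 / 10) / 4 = 3 / 20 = 0.15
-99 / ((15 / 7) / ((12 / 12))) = -231 / 5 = -46.20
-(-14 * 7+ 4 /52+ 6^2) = 805 /13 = 61.92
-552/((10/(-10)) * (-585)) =-184/195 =-0.94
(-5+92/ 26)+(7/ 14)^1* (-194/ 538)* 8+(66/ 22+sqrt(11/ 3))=336/ 3497+sqrt(33)/ 3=2.01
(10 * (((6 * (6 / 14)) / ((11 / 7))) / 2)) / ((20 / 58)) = 261 / 11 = 23.73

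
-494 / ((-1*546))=19 / 21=0.90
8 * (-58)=-464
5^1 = 5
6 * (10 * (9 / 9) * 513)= 30780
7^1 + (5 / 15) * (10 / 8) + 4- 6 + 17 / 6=33 / 4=8.25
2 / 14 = 1 / 7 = 0.14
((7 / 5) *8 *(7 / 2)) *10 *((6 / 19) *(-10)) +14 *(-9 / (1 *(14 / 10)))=-25230 / 19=-1327.89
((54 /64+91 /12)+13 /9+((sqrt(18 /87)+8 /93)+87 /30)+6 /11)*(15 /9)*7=35*sqrt(174) /87+46069877 /294624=161.68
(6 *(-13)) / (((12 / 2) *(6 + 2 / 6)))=-39 / 19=-2.05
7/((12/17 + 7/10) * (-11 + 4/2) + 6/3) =-1190/1811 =-0.66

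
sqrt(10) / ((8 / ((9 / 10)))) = 9 * sqrt(10) / 80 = 0.36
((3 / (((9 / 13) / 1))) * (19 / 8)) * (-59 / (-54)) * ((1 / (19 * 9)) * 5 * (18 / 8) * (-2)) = -3835 / 2592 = -1.48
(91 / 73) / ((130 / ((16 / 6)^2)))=224 / 3285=0.07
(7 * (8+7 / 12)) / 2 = 721 / 24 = 30.04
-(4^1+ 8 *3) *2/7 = -8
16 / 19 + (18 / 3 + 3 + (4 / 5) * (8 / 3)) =3413 / 285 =11.98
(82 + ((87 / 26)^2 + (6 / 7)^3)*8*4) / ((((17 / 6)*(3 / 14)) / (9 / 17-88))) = -158756628584 / 2393209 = -66336.30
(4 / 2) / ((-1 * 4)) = -1 / 2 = -0.50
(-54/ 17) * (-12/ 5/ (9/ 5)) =4.24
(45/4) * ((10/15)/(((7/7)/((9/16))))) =135/32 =4.22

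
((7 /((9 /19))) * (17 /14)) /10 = 1.79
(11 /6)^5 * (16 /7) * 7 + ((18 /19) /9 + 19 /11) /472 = 331.38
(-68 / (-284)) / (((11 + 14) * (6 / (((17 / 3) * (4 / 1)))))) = 578 / 15975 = 0.04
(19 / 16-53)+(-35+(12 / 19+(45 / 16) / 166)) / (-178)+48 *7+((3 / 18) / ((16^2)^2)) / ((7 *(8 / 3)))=292967500145729 / 1030195511296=284.38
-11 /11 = -1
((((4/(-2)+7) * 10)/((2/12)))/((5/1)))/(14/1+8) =2.73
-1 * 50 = -50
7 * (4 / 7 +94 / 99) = 1054 / 99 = 10.65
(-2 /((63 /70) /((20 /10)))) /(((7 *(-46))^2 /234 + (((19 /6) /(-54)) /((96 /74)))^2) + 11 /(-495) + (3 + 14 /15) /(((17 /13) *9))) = -0.01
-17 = -17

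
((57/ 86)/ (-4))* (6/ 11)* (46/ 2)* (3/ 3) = -3933/ 1892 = -2.08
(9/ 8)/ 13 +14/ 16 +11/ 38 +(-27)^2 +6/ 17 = 3067806/ 4199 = 730.60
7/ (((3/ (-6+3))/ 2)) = -14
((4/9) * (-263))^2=1106704/81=13663.01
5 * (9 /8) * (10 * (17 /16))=3825 /64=59.77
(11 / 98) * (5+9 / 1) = 11 / 7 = 1.57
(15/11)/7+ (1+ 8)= 708/77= 9.19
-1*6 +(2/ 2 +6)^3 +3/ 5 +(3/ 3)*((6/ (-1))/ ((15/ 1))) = 1686/ 5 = 337.20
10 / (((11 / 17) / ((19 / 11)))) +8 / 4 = 3472 / 121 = 28.69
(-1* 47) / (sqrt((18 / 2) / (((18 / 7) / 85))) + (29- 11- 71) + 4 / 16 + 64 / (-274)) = 7057144* sqrt(1190) / 753690785 + 149565092 / 150738157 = 1.32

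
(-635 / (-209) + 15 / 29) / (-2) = -10775 / 6061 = -1.78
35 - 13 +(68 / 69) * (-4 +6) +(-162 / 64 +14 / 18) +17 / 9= 53227 / 2208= 24.11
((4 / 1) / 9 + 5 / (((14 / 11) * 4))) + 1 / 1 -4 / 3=551 / 504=1.09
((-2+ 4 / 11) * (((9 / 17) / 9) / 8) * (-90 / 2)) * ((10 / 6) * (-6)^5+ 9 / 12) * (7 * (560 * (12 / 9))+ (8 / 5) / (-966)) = -36673972.87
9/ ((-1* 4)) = -9/ 4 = -2.25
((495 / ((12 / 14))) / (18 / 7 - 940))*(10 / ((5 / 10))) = -12.32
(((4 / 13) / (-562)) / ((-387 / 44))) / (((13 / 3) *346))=0.00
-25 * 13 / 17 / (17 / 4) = -1300 / 289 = -4.50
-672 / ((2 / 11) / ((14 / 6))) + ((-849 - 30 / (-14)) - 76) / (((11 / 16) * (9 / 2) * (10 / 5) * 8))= -5989352 / 693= -8642.64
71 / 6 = 11.83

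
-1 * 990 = -990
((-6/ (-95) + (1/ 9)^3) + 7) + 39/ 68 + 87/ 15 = 63284389/ 4709340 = 13.44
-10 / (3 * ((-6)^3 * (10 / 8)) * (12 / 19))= 19 / 972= 0.02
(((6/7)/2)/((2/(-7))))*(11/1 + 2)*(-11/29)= 429/58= 7.40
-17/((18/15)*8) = -85/48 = -1.77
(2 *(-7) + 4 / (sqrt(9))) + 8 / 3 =-10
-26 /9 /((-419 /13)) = 338 /3771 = 0.09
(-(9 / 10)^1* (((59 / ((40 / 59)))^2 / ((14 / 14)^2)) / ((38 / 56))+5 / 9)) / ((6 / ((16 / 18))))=-1488.17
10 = 10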